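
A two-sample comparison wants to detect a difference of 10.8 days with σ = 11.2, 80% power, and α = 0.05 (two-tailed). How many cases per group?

n per group = 2(z_α/2 + z_β)²σ²/d² = 2×(1.96 + 0.84)²×11.2²/10.8² = 16.9 → n = 17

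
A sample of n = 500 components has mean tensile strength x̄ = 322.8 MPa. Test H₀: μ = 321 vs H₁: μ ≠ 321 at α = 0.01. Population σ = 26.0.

z = (x̄ - μ₀)/(σ/√n) = (322.8 - 321)/(26.0/√500) = 1.548. Critical value: ±2.576. Since |1.548| ≤ 2.576, Fail to reject H₀.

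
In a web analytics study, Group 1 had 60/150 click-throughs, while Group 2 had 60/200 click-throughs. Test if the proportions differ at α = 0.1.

p̂₁ = 0.4, p̂₂ = 0.3, pooled p̂ = 0.343. z = 1.95. Critical: ±1.645. Reject H₀.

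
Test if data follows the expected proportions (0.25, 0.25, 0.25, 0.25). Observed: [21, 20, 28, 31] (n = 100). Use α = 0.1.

Expected: [25.0, 25.0, 25.0, 25.0]. χ² = 3.44. df = 3, critical = 6.251. Fail to reject H₀.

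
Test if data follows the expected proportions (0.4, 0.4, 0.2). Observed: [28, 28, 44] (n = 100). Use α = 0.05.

Expected: [40.0, 40.0, 20.0]. χ² = 36.0. df = 2, critical = 5.991. Reject H₀.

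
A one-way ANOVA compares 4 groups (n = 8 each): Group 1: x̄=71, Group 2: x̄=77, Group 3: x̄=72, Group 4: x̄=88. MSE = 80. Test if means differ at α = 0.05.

Grand mean = 77.0. SS_between = 1456.0, MS_between = 485.33. F = 6.067, F_crit ≈ 2.947. Reject H₀.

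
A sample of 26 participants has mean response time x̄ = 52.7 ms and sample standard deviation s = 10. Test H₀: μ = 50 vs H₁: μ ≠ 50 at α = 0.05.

t = (x̄ - μ₀)/(s/√n) = (52.7 - 50)/(10/√26) = 1.377. df = 25, critical t = ±2.06. Fail to reject H₀.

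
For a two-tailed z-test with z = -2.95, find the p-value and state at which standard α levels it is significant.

p = 2·P(Z > |-2.95|) = 2·(1 - Φ(2.95)) ≈ 0.0032. Significant at α = 0.1; Significant at α = 0.05; Significant at α = 0.01.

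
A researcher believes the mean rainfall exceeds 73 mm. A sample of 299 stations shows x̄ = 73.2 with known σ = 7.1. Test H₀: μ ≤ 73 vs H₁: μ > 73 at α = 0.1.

z = 0.487. Critical value: 1.28. Fail to reject H₀.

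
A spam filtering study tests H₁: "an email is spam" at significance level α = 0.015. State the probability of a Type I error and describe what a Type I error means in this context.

P(Type I error) = α = 0.015. A Type I error is rejecting H₀ when H₀ is actually true (false positive) — here, concluding that an email is spam when in fact this is not the case. Consequence: a legitimate email is sent to the spam folder and the user misses it.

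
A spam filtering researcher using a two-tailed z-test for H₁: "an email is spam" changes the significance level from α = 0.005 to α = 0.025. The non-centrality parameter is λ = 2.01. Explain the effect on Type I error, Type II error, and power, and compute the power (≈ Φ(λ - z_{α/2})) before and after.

Increasing α from 0.005 to 0.025:
• Type I error rate increases (α is the Type I rate by definition).
• Critical value moves from z_{α/2} = 2.807 to 2.241, so power = Φ(λ - z_{α/2}) goes from Φ(2.01 - 2.807) = 0.213 to Φ(2.01 - 2.241) = 0.409.
• Type II error rate β = 1 - power therefore decreases (0.787 → 0.591).
Appropriate when false negatives are costly — here, a spam email lands in the inbox.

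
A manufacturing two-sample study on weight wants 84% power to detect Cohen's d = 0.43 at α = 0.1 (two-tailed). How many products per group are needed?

z_{α/2} = 1.645, z_β = Φ⁻¹(0.84) = 0.994. For small effect (d = 0.43): n per group = 2(z_{α/2} + z_β)²/d² = 2(1.645 + 0.994)²/0.43² = 75.3 → 76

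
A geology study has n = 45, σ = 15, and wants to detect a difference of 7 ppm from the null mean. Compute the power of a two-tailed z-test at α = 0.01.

SE = σ/√n = 15/√45 = 2.236. Non-centrality λ = d/SE = 7/2.236 = 3.13. Power ≈ Φ(λ - z_{α/2}) = Φ(3.13 - 2.576) = Φ(0.554) = 0.71.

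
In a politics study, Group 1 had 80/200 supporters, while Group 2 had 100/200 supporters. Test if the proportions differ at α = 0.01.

p̂₁ = 0.4, p̂₂ = 0.5, pooled p̂ = 0.45. z = -2.01. Critical: ±2.576. Fail to reject H₀.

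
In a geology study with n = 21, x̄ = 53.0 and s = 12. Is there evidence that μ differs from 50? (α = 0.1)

t = (x̄ - μ₀)/(s/√n) = (53.0 - 50)/(12/√21) = 1.146. df = 20, critical t = ±1.725. Fail to reject H₀.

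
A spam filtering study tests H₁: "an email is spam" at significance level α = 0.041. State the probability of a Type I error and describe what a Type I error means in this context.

P(Type I error) = α = 0.041. A Type I error is rejecting H₀ when H₀ is actually true (false positive) — here, concluding that an email is spam when in fact this is not the case. Consequence: a legitimate email is sent to the spam folder and the user misses it.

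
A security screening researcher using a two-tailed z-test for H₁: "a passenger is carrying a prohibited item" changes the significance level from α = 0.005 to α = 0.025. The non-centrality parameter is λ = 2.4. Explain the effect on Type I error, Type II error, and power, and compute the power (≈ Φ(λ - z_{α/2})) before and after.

Increasing α from 0.005 to 0.025:
• Type I error rate increases (α is the Type I rate by definition).
• Critical value moves from z_{α/2} = 2.807 to 2.241, so power = Φ(λ - z_{α/2}) goes from Φ(2.4 - 2.807) = 0.342 to Φ(2.4 - 2.241) = 0.563.
• Type II error rate β = 1 - power therefore decreases (0.658 → 0.437).
Appropriate when false negatives are costly — here, letting a prohibited item through — security breach.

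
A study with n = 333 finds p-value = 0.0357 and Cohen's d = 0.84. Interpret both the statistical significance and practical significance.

Statistically significant (p = 0.0357 < 0.05). Cohen's d = 0.84 indicates a large effect size. Both statistical and practical significance should be considered.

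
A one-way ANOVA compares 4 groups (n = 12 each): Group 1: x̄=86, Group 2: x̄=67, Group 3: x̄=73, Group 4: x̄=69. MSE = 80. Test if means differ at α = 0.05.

Grand mean = 73.75. SS_between = 2625.0, MS_between = 875.0. F = 10.938, F_crit ≈ 2.816. Reject H₀.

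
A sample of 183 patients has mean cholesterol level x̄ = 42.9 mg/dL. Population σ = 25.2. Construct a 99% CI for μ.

CI = x̄ ± z*(σ/√n) = 42.9 ± 2.576(25.2/√183) = 42.9 ± 4.8 = (38.1, 47.7)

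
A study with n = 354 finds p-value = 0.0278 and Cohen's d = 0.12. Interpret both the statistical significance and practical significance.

Statistically significant (p = 0.0278 < 0.05). Cohen's d = 0.12 indicates a very small effect size. Both statistical and practical significance should be considered.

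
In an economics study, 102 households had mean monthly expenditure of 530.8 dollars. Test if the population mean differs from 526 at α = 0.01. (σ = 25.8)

z = (x̄ - μ₀)/(σ/√n) = (530.8 - 526)/(25.8/√102) = 1.879. Critical value: ±2.576. Since |1.879| ≤ 2.576, Fail to reject H₀.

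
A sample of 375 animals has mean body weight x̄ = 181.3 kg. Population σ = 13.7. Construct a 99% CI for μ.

CI = x̄ ± z*(σ/√n) = 181.3 ± 2.576(13.7/√375) = 181.3 ± 1.82 = (179.48, 183.12)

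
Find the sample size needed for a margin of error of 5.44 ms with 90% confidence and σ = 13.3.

n = (z*σ/E)² = (1.645×13.3/5.44)² = 16.2 → n = 17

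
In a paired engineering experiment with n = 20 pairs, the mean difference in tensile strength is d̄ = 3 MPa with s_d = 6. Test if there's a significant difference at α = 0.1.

t = d̄/(s_d/√n) = 3/(6/√20) = 2.236. df = 19, critical t = ±1.729. Reject H₀.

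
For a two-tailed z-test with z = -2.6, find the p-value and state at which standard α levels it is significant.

p = 2·P(Z > |-2.6|) = 2·(1 - Φ(2.6)) ≈ 0.0093. Significant at α = 0.1; Significant at α = 0.05; Significant at α = 0.01.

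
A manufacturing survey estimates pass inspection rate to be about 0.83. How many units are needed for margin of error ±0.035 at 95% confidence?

n = z²p(1-p)/E² = 1.96²×0.83×0.17/0.035² = 442.5 → n = 443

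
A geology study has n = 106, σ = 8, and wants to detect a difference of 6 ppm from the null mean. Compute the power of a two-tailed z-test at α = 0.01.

SE = σ/√n = 8/√106 = 0.777. Non-centrality λ = d/SE = 6/0.777 = 7.722. Power ≈ Φ(λ - z_{α/2}) = Φ(7.722 - 2.576) = Φ(5.146) = 1.0.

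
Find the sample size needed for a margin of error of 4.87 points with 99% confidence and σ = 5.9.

n = (z*σ/E)² = (2.576×5.9/4.87)² = 9.7 → n = 10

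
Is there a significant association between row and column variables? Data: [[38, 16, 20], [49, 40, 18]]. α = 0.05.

χ² = 5.963. df = 2, critical = 5.991. Fail to reject H₀. No evidence of dependence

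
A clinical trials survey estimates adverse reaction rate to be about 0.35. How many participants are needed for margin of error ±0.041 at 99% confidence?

n = z²p(1-p)/E² = 2.576²×0.35×0.65/0.041² = 898.1 → n = 899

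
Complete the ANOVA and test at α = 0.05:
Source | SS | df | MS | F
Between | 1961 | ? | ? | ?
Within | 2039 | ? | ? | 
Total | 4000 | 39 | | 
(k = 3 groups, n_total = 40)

df_between = 2, df_within = 37. MS_between = 980.5, MS_within = 55.11. F = 17.792, F_crit ≈ 3.252. Reject H₀.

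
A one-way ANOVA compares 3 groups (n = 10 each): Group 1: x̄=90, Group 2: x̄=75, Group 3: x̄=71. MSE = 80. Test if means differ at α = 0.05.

Grand mean = 78.67. SS_between = 2006.67, MS_between = 1003.33. F = 12.542, F_crit ≈ 3.354. Reject H₀.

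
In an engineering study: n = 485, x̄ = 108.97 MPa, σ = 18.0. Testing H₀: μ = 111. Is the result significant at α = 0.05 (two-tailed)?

z = (108.97 - 111)/(18.0/√485) = -2.484. Since |z| > 1.96, significant at α = 0.05.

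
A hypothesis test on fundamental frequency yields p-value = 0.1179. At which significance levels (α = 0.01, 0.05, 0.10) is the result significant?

p = 0.1179. Not significant at any of the given levels.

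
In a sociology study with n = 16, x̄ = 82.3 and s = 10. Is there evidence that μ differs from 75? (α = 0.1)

t = (x̄ - μ₀)/(s/√n) = (82.3 - 75)/(10/√16) = 2.92. df = 15, critical t = ±1.753. Reject H₀.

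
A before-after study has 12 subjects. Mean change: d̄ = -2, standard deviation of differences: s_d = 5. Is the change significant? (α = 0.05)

t = d̄/(s_d/√n) = -2/(5/√12) = -1.386. df = 11, critical t = ±2.201. Fail to reject H₀.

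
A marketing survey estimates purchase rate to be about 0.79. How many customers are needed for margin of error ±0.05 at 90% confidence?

n = z²p(1-p)/E² = 1.645²×0.79×0.21/0.05² = 179.6 → n = 180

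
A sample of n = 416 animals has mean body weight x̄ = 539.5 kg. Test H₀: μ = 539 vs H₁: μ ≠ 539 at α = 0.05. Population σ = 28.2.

z = (x̄ - μ₀)/(σ/√n) = (539.5 - 539)/(28.2/√416) = 0.362. Critical value: ±1.96. Since |0.362| ≤ 1.96, Fail to reject H₀.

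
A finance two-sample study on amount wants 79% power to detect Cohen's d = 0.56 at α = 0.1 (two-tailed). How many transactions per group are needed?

z_{α/2} = 1.645, z_β = Φ⁻¹(0.79) = 0.806. For medium effect (d = 0.56): n per group = 2(z_{α/2} + z_β)²/d² = 2(1.645 + 0.806)²/0.56² = 38.3 → 39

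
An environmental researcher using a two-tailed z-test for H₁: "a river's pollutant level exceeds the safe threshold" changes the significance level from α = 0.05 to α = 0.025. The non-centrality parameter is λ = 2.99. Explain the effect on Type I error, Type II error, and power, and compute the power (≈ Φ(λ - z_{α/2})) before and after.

Decreasing α from 0.05 to 0.025:
• Type I error rate decreases (α is the Type I rate by definition).
• Critical value moves from z_{α/2} = 1.96 to 2.241, so power = Φ(λ - z_{α/2}) goes from Φ(2.99 - 1.96) = 0.848 to Φ(2.99 - 2.241) = 0.773.
• Type II error rate β = 1 - power therefore increases (0.152 → 0.227).
Appropriate when false positives are costly — here, shutting down a compliant factory unnecessarily.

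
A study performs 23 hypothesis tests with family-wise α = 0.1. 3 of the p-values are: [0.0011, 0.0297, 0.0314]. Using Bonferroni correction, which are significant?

Bonferroni α = 0.1/23 = 0.00435. Significant p-values: [0.0011]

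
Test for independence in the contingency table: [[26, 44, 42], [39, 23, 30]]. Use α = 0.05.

χ² = 9.311. df = 2, critical = 5.991. Reject H₀. Variables are dependent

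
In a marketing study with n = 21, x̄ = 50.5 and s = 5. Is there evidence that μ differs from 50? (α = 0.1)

t = (x̄ - μ₀)/(s/√n) = (50.5 - 50)/(5/√21) = 0.458. df = 20, critical t = ±1.725. Fail to reject H₀.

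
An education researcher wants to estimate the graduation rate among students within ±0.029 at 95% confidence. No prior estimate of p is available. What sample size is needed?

Conservative approach: use p = 0.5 (maximizes p(1-p) = 0.25). n = z²(0.25)/E² = 1.96²×0.25/0.029² = 1142.0 → n = 1142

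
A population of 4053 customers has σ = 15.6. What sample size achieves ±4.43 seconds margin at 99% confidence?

Without FPC: n₀ = (2.576×15.6/4.43)² = 82.287. With FPC: n = n₀N/(n₀+N-1) = 80.7 → n = 81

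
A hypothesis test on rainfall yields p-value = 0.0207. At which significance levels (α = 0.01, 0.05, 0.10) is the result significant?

p = 0.0207. Significant at: α = 0.05, 0.1.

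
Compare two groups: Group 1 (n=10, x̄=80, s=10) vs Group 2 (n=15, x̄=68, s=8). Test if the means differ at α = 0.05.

Pooled sp = 8.84. t = 3.326, df = 23. Critical t = ±2.069. Reject H₀.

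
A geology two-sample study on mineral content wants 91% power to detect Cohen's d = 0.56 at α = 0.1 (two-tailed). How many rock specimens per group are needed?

z_{α/2} = 1.645, z_β = Φ⁻¹(0.91) = 1.341. For medium effect (d = 0.56): n per group = 2(z_{α/2} + z_β)²/d² = 2(1.645 + 1.341)²/0.56² = 56.9 → 57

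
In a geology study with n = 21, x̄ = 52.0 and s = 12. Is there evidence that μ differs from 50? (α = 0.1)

t = (x̄ - μ₀)/(s/√n) = (52.0 - 50)/(12/√21) = 0.764. df = 20, critical t = ±1.725. Fail to reject H₀.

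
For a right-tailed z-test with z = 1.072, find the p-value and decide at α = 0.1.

p = P(Z > 1.072) = 1 - Φ(1.072) ≈ 0.1419. Since p ≥ 0.1, fail to reject H₀ (not significant) at α = 0.1.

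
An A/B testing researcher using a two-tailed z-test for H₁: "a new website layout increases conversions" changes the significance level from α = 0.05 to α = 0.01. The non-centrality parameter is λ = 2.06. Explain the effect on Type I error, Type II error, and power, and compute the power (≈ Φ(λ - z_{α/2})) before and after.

Decreasing α from 0.05 to 0.01:
• Type I error rate decreases (α is the Type I rate by definition).
• Critical value moves from z_{α/2} = 1.96 to 2.576, so power = Φ(λ - z_{α/2}) goes from Φ(2.06 - 1.96) = 0.54 to Φ(2.06 - 2.576) = 0.303.
• Type II error rate β = 1 - power therefore increases (0.46 → 0.697).
Appropriate when false positives are costly — here, rolling out a layout that doesn't actually help — wasted engineering effort.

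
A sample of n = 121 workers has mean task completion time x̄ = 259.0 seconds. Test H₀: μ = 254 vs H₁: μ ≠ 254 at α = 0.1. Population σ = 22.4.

z = (x̄ - μ₀)/(σ/√n) = (259.0 - 254)/(22.4/√121) = 2.455. Critical value: ±1.645. Since |2.455| > 1.645, Reject H₀.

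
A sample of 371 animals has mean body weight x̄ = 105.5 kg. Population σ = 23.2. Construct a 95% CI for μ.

CI = x̄ ± z*(σ/√n) = 105.5 ± 1.96(23.2/√371) = 105.5 ± 2.36 = (103.14, 107.86)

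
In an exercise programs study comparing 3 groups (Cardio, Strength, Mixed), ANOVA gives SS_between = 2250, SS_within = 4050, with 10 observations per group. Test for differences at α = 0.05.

df_between = 2, df_within = 27. F = MS_between/MS_within = 1125.0/150.0 = 7.5. F_crit ≈ 3.354. Reject H₀. At least one mean differs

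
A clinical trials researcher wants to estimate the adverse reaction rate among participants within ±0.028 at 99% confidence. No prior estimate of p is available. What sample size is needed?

Conservative approach: use p = 0.5 (maximizes p(1-p) = 0.25). n = z²(0.25)/E² = 2.576²×0.25/0.028² = 2116.0 → n = 2116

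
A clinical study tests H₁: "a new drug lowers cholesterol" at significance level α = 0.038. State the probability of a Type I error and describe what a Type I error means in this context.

P(Type I error) = α = 0.038. A Type I error is rejecting H₀ when H₀ is actually true (false positive) — here, concluding that a new drug lowers cholesterol when in fact this is not the case. Consequence: approving an ineffective drug — patients take a useless medication and may skip effective alternatives.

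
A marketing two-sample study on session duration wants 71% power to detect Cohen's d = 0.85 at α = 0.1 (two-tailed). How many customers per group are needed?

z_{α/2} = 1.645, z_β = Φ⁻¹(0.71) = 0.553. For large effect (d = 0.85): n per group = 2(z_{α/2} + z_β)²/d² = 2(1.645 + 0.553)²/0.85² = 13.4 → 14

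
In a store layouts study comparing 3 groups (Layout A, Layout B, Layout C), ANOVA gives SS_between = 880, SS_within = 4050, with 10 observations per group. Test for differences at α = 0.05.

df_between = 2, df_within = 27. F = MS_between/MS_within = 440.0/150.0 = 2.933. F_crit ≈ 3.354. Fail to reject H₀.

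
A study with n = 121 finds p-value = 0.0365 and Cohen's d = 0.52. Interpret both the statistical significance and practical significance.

Statistically significant (p = 0.0365 < 0.05). Cohen's d = 0.52 indicates a medium effect size. Both statistical and practical significance should be considered.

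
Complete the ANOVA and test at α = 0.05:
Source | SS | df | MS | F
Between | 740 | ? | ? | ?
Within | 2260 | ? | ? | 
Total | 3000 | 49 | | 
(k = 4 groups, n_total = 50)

df_between = 3, df_within = 46. MS_between = 246.67, MS_within = 49.13. F = 5.021, F_crit ≈ 2.807. Reject H₀.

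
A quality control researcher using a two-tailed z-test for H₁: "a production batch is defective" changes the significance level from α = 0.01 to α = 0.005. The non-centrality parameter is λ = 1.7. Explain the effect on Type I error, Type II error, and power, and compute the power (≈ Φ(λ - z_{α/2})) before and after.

Decreasing α from 0.01 to 0.005:
• Type I error rate decreases (α is the Type I rate by definition).
• Critical value moves from z_{α/2} = 2.576 to 2.807, so power = Φ(λ - z_{α/2}) goes from Φ(1.7 - 2.576) = 0.191 to Φ(1.7 - 2.807) = 0.134.
• Type II error rate β = 1 - power therefore increases (0.809 → 0.866).
Appropriate when false positives are costly — here, scrapping a good batch — wasted material and cost for no reason.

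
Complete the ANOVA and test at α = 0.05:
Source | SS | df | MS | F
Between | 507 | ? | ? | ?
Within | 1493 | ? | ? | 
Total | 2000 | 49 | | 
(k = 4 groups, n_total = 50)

df_between = 3, df_within = 46. MS_between = 169.0, MS_within = 32.46. F = 5.207, F_crit ≈ 2.807. Reject H₀.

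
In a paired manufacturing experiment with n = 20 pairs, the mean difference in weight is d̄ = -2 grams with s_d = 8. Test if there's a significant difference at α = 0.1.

t = d̄/(s_d/√n) = -2/(8/√20) = -1.118. df = 19, critical t = ±1.729. Fail to reject H₀.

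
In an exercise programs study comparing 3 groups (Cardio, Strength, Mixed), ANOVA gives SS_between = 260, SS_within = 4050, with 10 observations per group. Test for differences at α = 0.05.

df_between = 2, df_within = 27. F = MS_between/MS_within = 130.0/150.0 = 0.867. F_crit ≈ 3.354. Fail to reject H₀.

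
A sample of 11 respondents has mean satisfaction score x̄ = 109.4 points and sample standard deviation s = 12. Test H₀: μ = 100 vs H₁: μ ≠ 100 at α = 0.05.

t = (x̄ - μ₀)/(s/√n) = (109.4 - 100)/(12/√11) = 2.598. df = 10, critical t = ±2.228. Reject H₀.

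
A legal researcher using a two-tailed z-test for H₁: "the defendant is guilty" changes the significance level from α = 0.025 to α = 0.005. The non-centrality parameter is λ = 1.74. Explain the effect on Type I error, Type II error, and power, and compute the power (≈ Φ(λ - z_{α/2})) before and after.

Decreasing α from 0.025 to 0.005:
• Type I error rate decreases (α is the Type I rate by definition).
• Critical value moves from z_{α/2} = 2.241 to 2.807, so power = Φ(λ - z_{α/2}) goes from Φ(1.74 - 2.241) = 0.308 to Φ(1.74 - 2.807) = 0.143.
• Type II error rate β = 1 - power therefore increases (0.692 → 0.857).
Appropriate when false positives are costly — here, convicting an innocent person.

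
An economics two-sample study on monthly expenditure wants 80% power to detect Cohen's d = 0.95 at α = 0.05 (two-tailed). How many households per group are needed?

z_{α/2} = 1.96, z_β = Φ⁻¹(0.8) = 0.842. For large effect (d = 0.95): n per group = 2(z_{α/2} + z_β)²/d² = 2(1.96 + 0.842)²/0.95² = 17.4 → 18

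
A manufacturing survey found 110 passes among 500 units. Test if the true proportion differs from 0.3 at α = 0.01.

p̂ = 0.22, p₀ = 0.3. z = (p̂ - p₀)/√(p₀(1-p₀)/n) = -3.904. Critical: ±2.576. Reject H₀.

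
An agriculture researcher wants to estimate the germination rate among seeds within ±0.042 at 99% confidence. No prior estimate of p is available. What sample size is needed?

Conservative approach: use p = 0.5 (maximizes p(1-p) = 0.25). n = z²(0.25)/E² = 2.576²×0.25/0.042² = 940.4 → n = 941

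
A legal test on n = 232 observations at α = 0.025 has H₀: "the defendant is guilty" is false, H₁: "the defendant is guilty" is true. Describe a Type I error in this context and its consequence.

Type I error: rejecting H₀ when it is true — concluding that the defendant is guilty when in fact it is not. Consequence: convicting an innocent person.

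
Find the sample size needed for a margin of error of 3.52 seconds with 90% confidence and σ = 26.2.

n = (z*σ/E)² = (1.645×26.2/3.52)² = 149.9 → n = 150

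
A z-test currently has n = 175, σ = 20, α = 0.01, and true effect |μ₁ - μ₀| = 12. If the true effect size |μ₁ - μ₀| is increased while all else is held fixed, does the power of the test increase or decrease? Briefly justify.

Power increases: a larger true effect increases the non-centrality λ = |μ₁ - μ₀|/(σ/√n).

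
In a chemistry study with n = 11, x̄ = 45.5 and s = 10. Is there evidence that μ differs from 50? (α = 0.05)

t = (x̄ - μ₀)/(s/√n) = (45.5 - 50)/(10/√11) = -1.492. df = 10, critical t = ±2.228. Fail to reject H₀.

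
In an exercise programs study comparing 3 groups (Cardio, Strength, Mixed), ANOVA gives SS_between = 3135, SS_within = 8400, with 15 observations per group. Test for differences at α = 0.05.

df_between = 2, df_within = 42. F = MS_between/MS_within = 1567.5/200.0 = 7.838. F_crit ≈ 3.22. Reject H₀. At least one mean differs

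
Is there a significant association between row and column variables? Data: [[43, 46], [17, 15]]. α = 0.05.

χ² = 0.218. df = 1, critical = 3.841. Fail to reject H₀. No evidence of dependence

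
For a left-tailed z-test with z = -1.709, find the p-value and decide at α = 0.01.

p = P(Z < -1.709) = Φ(-1.709) ≈ 0.0437. Since p ≥ 0.01, fail to reject H₀ (not significant) at α = 0.01.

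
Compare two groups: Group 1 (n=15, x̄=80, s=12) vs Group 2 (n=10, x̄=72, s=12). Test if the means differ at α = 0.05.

Pooled sp = 12.0. t = 1.633, df = 23. Critical t = ±2.069. Fail to reject H₀.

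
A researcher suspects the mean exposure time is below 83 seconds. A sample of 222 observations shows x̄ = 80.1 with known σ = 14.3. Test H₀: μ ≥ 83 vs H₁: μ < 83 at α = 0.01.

z = -3.022. Critical value: -2.33. Reject H₀.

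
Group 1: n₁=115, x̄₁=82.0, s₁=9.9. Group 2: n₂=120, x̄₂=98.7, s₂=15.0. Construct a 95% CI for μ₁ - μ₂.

Difference = -16.7. SE = √(9.9²/115 + 15.0²/120) = 1.651. CI = (-19.94, -13.46)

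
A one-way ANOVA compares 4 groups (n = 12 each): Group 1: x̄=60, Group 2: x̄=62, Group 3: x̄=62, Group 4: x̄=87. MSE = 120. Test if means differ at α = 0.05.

Grand mean = 67.75. SS_between = 5961.0, MS_between = 1987.0. F = 16.558, F_crit ≈ 2.816. Reject H₀.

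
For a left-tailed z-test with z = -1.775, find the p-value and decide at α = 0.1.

p = P(Z < -1.775) = Φ(-1.775) ≈ 0.0379. Since p < 0.1, reject H₀ (significant) at α = 0.1.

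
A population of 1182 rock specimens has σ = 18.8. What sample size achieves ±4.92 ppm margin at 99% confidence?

Without FPC: n₀ = (2.576×18.8/4.92)² = 96.89. With FPC: n = n₀N/(n₀+N-1) = 89.6 → n = 90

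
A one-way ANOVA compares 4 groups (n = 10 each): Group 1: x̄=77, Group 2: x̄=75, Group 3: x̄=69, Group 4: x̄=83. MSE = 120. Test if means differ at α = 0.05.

Grand mean = 76.0. SS_between = 1000.0, MS_between = 333.33. F = 2.778, F_crit ≈ 2.866. Fail to reject H₀.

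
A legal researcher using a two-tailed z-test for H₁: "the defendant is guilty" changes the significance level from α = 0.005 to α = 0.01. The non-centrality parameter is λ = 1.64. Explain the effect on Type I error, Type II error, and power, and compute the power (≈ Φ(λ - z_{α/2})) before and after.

Increasing α from 0.005 to 0.01:
• Type I error rate increases (α is the Type I rate by definition).
• Critical value moves from z_{α/2} = 2.807 to 2.576, so power = Φ(λ - z_{α/2}) goes from Φ(1.64 - 2.807) = 0.122 to Φ(1.64 - 2.576) = 0.175.
• Type II error rate β = 1 - power therefore decreases (0.878 → 0.825).
Appropriate when false negatives are costly — here, acquitting a guilty person.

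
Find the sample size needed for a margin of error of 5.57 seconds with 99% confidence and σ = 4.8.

n = (z*σ/E)² = (2.576×4.8/5.57)² = 4.9 → n = 5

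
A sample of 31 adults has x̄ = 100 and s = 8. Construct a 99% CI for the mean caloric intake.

CI = x̄ ± t*(s/√n) = 100 ± 2.75(8/√31) = (96.05, 103.95)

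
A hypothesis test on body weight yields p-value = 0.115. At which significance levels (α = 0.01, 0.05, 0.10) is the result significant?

p = 0.115. Not significant at any of the given levels.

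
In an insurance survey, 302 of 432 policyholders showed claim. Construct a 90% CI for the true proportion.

p̂ = 0.699. CI = p̂ ± z*√(p̂(1-p̂)/n) = (0.663, 0.735)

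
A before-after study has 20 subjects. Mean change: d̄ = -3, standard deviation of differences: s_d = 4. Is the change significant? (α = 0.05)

t = d̄/(s_d/√n) = -3/(4/√20) = -3.354. df = 19, critical t = ±2.093. Reject H₀.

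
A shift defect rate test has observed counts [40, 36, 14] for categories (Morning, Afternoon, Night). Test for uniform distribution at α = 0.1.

Expected = 30 each. χ² = Σ(O-E)²/E = 13.067. df = 2, critical value = 4.605. Reject H₀.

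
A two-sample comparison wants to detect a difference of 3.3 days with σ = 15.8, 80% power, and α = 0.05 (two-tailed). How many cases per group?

n per group = 2(z_α/2 + z_β)²σ²/d² = 2×(1.96 + 0.84)²×15.8²/3.3² = 359.4 → n = 360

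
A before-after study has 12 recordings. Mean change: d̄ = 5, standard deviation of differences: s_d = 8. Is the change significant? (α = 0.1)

t = d̄/(s_d/√n) = 5/(8/√12) = 2.165. df = 11, critical t = ±1.796. Reject H₀.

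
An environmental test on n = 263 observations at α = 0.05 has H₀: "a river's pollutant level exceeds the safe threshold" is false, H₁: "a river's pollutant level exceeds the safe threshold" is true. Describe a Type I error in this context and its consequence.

Type I error: rejecting H₀ when it is true — concluding that a river's pollutant level exceeds the safe threshold when in fact it is not. Consequence: shutting down a compliant factory unnecessarily.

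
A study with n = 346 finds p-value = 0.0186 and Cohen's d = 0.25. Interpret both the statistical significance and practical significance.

Statistically significant (p = 0.0186 < 0.05). Cohen's d = 0.25 indicates a small effect size. Both statistical and practical significance should be considered.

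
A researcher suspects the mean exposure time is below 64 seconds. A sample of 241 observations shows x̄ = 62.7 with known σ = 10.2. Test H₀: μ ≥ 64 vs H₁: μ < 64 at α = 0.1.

z = -1.979. Critical value: -1.28. Reject H₀.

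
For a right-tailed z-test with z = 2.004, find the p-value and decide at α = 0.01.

p = P(Z > 2.004) = 1 - Φ(2.004) ≈ 0.0225. Since p ≥ 0.01, fail to reject H₀ (not significant) at α = 0.01.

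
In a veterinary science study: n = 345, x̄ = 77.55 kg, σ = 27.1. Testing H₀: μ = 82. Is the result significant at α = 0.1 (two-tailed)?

z = (77.55 - 82)/(27.1/√345) = -3.05. Since |z| > 1.645, significant at α = 0.1.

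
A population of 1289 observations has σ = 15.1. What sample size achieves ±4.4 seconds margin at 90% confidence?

Without FPC: n₀ = (1.645×15.1/4.4)² = 31.87. With FPC: n = n₀N/(n₀+N-1) = 31.1 → n = 32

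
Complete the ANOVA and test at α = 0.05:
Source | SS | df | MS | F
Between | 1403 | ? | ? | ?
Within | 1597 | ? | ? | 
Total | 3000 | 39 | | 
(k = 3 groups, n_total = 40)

df_between = 2, df_within = 37. MS_between = 701.5, MS_within = 43.16. F = 16.253, F_crit ≈ 3.252. Reject H₀.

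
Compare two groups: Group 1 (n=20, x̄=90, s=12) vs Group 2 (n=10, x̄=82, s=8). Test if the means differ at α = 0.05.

Pooled sp = 10.88. t = 1.899, df = 28. Critical t = ±2.048. Fail to reject H₀.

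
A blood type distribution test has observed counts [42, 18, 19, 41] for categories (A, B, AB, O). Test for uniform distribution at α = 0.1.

Expected = 30 each. χ² = Σ(O-E)²/E = 17.667. df = 3, critical value = 6.251. Reject H₀.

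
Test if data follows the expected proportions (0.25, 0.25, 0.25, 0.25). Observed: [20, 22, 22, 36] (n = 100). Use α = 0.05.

Expected: [25.0, 25.0, 25.0, 25.0]. χ² = 6.56. df = 3, critical = 7.815. Fail to reject H₀.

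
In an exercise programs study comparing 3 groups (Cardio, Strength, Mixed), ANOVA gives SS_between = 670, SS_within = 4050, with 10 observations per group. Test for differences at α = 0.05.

df_between = 2, df_within = 27. F = MS_between/MS_within = 335.0/150.0 = 2.233. F_crit ≈ 3.354. Fail to reject H₀.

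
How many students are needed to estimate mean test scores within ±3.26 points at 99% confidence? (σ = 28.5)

n = (z*σ/E)² = (2.576×28.5/3.26)² = 507.2 → n = 508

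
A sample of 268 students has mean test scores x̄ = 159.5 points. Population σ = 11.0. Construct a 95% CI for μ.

CI = x̄ ± z*(σ/√n) = 159.5 ± 1.96(11.0/√268) = 159.5 ± 1.32 = (158.18, 160.82)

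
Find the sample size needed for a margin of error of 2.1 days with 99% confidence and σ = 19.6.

n = (z*σ/E)² = (2.576×19.6/2.1)² = 578.05 → n = 579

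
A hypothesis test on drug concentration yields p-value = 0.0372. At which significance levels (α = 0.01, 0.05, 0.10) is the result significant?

p = 0.0372. Significant at: α = 0.05, 0.1.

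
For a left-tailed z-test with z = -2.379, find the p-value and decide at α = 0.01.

p = P(Z < -2.379) = Φ(-2.379) ≈ 0.0087. Since p < 0.01, reject H₀ (significant) at α = 0.01.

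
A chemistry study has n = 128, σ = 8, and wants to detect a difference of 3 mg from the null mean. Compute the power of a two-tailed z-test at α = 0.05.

SE = σ/√n = 8/√128 = 0.707. Non-centrality λ = d/SE = 3/0.707 = 4.243. Power ≈ Φ(λ - z_{α/2}) = Φ(4.243 - 1.96) = Φ(2.283) = 0.989.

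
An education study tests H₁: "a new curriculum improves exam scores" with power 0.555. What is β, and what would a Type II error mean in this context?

β = 1 - power = 1 - 0.555 = 0.445. A Type II error is failing to reject H₀ when H₀ is false (false negative) — here, failing to conclude that a new curriculum improves exam scores when in fact it is true. Consequence: keeping the old curriculum when the new one would have helped students.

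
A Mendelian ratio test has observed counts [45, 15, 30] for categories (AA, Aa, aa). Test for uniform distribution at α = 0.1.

Expected = 30 each. χ² = Σ(O-E)²/E = 15.0. df = 2, critical value = 4.605. Reject H₀.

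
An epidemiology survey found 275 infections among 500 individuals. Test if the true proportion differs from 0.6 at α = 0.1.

p̂ = 0.55, p₀ = 0.6. z = (p̂ - p₀)/√(p₀(1-p₀)/n) = -2.282. Critical: ±1.645. Reject H₀.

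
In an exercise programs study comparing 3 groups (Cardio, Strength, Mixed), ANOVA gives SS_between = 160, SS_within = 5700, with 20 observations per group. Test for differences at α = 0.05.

df_between = 2, df_within = 57. F = MS_between/MS_within = 80.0/100.0 = 0.8. F_crit ≈ 3.159. Fail to reject H₀.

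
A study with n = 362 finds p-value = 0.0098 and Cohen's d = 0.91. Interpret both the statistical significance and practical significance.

Statistically significant (p = 0.0098 < 0.05). Cohen's d = 0.91 indicates a large effect size. Both statistical and practical significance should be considered.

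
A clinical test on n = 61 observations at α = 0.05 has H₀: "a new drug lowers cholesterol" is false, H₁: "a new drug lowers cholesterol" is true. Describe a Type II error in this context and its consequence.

Type II error: failing to reject H₀ when it is false — concluding that a new drug lowers cholesterol is not supported when in fact it is. Consequence: shelving an effective drug — patients miss out on a treatment that would have helped.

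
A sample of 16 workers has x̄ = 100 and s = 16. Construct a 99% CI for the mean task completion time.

CI = x̄ ± t*(s/√n) = 100 ± 2.947(16/√16) = (88.21, 111.79)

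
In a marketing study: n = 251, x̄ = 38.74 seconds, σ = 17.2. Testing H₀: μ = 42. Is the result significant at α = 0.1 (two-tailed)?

z = (38.74 - 42)/(17.2/√251) = -3.003. Since |z| > 1.645, significant at α = 0.1.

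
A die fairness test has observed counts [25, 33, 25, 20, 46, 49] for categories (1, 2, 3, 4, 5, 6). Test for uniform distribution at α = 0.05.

Expected = 33 each. χ² = Σ(O-E)²/E = 21.879. df = 5, critical value = 11.07. Reject H₀.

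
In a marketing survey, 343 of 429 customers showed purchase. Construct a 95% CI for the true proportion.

p̂ = 0.8. CI = p̂ ± z*√(p̂(1-p̂)/n) = (0.762, 0.837)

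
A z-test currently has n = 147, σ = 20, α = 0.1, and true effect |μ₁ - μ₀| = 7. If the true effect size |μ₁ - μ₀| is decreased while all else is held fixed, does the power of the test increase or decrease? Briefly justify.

Power decreases: a smaller true effect decreases the non-centrality λ = |μ₁ - μ₀|/(σ/√n).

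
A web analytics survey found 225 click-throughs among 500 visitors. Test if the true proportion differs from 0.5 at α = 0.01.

p̂ = 0.45, p₀ = 0.5. z = (p̂ - p₀)/√(p₀(1-p₀)/n) = -2.236. Critical: ±2.576. Fail to reject H₀.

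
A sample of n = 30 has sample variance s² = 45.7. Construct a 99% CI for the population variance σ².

df = 29. χ²_{0.005} = 52.336, χ²_{0.995} = 13.121. CI for σ² = ((n-1)s²/χ²_{α/2}, (n-1)s²/χ²_{1-α/2}) = (29·45.7/52.336, 29·45.7/13.121) = (25.32, 101.01)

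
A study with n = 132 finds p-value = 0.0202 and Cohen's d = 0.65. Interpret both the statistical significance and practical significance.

Statistically significant (p = 0.0202 < 0.05). Cohen's d = 0.65 indicates a medium effect size. Both statistical and practical significance should be considered.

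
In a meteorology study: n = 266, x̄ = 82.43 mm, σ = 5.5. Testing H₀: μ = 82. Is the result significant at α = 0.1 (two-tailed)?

z = (82.43 - 82)/(5.5/√266) = 1.275. Since |z| ≤ 1.645, not significant at α = 0.1.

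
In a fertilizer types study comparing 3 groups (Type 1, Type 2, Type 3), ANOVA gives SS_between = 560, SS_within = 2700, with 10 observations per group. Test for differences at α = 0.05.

df_between = 2, df_within = 27. F = MS_between/MS_within = 280.0/100.0 = 2.8. F_crit ≈ 3.354. Fail to reject H₀.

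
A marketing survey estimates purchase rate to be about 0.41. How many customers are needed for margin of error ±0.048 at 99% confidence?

n = z²p(1-p)/E² = 2.576²×0.41×0.59/0.048² = 696.7 → n = 697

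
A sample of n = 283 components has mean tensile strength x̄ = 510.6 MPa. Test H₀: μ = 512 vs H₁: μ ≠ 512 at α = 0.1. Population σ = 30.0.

z = (x̄ - μ₀)/(σ/√n) = (510.6 - 512)/(30.0/√283) = -0.785. Critical value: ±1.645. Since |-0.785| ≤ 1.645, Fail to reject H₀.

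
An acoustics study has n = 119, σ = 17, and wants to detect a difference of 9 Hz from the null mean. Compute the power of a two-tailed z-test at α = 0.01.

SE = σ/√n = 17/√119 = 1.558. Non-centrality λ = d/SE = 9/1.558 = 5.775. Power ≈ Φ(λ - z_{α/2}) = Φ(5.775 - 2.576) = Φ(3.199) = 0.999.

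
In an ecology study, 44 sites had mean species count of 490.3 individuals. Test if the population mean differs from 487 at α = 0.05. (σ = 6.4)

z = (x̄ - μ₀)/(σ/√n) = (490.3 - 487)/(6.4/√44) = 3.42. Critical value: ±1.96. Since |3.42| > 1.96, Reject H₀.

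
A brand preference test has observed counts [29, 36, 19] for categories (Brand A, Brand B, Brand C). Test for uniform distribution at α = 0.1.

Expected = 28 each. χ² = Σ(O-E)²/E = 5.214. df = 2, critical value = 4.605. Reject H₀.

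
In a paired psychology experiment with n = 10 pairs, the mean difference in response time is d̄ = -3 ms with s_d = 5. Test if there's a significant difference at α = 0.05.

t = d̄/(s_d/√n) = -3/(5/√10) = -1.897. df = 9, critical t = ±2.262. Fail to reject H₀.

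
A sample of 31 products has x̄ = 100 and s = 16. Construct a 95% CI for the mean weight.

CI = x̄ ± t*(s/√n) = 100 ± 2.042(16/√31) = (94.13, 105.87)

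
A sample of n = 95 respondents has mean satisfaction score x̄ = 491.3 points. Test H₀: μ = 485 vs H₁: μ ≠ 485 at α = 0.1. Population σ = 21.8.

z = (x̄ - μ₀)/(σ/√n) = (491.3 - 485)/(21.8/√95) = 2.817. Critical value: ±1.645. Since |2.817| > 1.645, Reject H₀.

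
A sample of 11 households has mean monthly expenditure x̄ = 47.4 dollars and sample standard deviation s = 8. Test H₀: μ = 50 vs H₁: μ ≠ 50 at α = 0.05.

t = (x̄ - μ₀)/(s/√n) = (47.4 - 50)/(8/√11) = -1.078. df = 10, critical t = ±2.228. Fail to reject H₀.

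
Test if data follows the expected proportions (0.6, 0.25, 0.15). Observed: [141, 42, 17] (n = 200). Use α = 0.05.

Expected: [120.0, 50.0, 30.0]. χ² = 10.588. df = 2, critical = 5.991. Reject H₀.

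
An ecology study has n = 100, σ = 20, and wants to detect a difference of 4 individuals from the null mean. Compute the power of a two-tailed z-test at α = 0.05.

SE = σ/√n = 20/√100 = 2.0. Non-centrality λ = d/SE = 4/2.0 = 2.0. Power ≈ Φ(λ - z_{α/2}) = Φ(2.0 - 1.96) = Φ(0.04) = 0.516.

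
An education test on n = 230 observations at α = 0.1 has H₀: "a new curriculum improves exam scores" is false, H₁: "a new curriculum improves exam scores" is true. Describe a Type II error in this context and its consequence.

Type II error: failing to reject H₀ when it is false — concluding that a new curriculum improves exam scores is not supported when in fact it is. Consequence: keeping the old curriculum when the new one would have helped students.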